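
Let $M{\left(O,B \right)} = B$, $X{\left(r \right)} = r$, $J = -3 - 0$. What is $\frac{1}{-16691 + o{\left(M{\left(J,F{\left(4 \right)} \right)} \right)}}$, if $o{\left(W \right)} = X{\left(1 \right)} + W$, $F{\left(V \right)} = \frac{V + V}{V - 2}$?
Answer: $- \frac{1}{16686} \approx -5.993 \cdot 10^{-5}$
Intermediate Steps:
$J = -3$ ($J = -3 + 0 = -3$)
$F{\left(V \right)} = \frac{2 V}{-2 + V}$
$o{\left(W \right)} = 1 + W$
$\frac{1}{-16691 + o{\left(M{\left(J,F{\left(4 \right)} \right)} \right)}} = \frac{1}{-16691 + \left(1 + 2 \cdot 4 \frac{1}{-2 + 4}\right)} = \frac{1}{-16691 + \left(1 + 2 \cdot 4 \cdot \frac{1}{2}\right)} = \frac{1}{-16691 + \left(1 + 4\right)} = \frac{1}{-16691 + 5} = \frac{1}{-16686} = - \frac{1}{16686}$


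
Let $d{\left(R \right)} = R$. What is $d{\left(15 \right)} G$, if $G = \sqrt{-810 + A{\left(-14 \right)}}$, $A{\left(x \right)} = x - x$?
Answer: $135 i \sqrt{10} \approx 426.91 i$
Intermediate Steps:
$A{\left(x \right)} = 0$
$G = 9 i \sqrt{10}$ ($G = \sqrt{-810 + 0} = \sqrt{-810} = 9 i \sqrt{10} \approx 28.461 i$)
$d{\left(15 \right)} G = 15 \cdot 9 i \sqrt{10} = 135 i \sqrt{10}$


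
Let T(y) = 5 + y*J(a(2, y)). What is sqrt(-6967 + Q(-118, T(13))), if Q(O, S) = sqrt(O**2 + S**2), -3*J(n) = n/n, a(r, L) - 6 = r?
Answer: sqrt(-62703 + 6*sqrt(31330))/3 ≈ 82.759*I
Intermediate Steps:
a(r, L) = 6 + r
J(n) = -1/3 (J(n) = -n/(3*n) = -1/3*1 = -1/3)
T(y) = 5 - y/3 (T(y) = 5 + y*(-1/3) = 5 - y/3)
sqrt(-6967 + Q(-118, T(13))) = sqrt(-6967 + sqrt((-118)**2 + (5 - 1/3*13)**2)) = sqrt(-6967 + sqrt(13924 + (5 - 13/3)**2)) = sqrt(-6967 + sqrt(13924 + (2/3)**2)) = sqrt(-6967 + sqrt(13924 + 4/9)) = sqrt(-6967 + sqrt(125320/9)) = sqrt(-6967 + 2*sqrt(31330)/3)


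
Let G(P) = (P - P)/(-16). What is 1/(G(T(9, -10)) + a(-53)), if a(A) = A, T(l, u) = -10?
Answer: -1/53 ≈ -0.018868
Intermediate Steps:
G(P) = 0 (G(P) = 0*(-1/16) = 0)
1/(G(T(9, -10)) + a(-53)) = 1/(0 - 53) = 1/(-53) = -1/53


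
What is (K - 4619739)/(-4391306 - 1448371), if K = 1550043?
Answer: 1023232/1946559 ≈ 0.52566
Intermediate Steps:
(K - 4619739)/(-4391306 - 1448371) = (1550043 - 4619739)/(-4391306 - 1448371) = -3069696/(-5839677) = -3069696*(-1/5839677) = 1023232/1946559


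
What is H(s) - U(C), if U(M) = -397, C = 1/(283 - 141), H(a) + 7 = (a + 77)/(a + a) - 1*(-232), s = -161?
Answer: 14312/23 ≈ 622.26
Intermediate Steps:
H(a) = 225 + (77 + a)/(2*a) (H(a) = -7 + ((a + 77)/(a + a) - 1*(-232)) = -7 + ((77 + a)/((2*a)) + 232) = -7 + ((77 + a)*(1/(2*a)) + 232) = -7 + ((77 + a)/(2*a) + 232) = -7 + (232 + (77 + a)/(2*a)) = 225 + (77 + a)/(2*a))
C = 1/142 ≈ 0.0070423
H(s) - U(C) = (11/2)*(7 + 41*(-161))/(-161) - 1*(-397) = (11/2)*(-1/161)*(7 - 6601) + 397 = (11/2)*(-1/161)*(-6594) + 397 = 5181/23 + 397 = 14312/23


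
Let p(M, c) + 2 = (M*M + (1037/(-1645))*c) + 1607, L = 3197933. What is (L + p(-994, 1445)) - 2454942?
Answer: 569736235/329 ≈ 1.7317e+6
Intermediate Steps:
p(M, c) = 1605 + M² - 1037*c/1645 (p(M, c) = -2 + ((M*M + (1037/(-1645))*c) + 1607) = -2 + ((M² + (1037*(-1/1645))*c) + 1607) = -2 + ((M² - 1037*c/1645) + 1607) = -2 + (1607 + M² - 1037*c/1645) = 1605 + M² - 1037*c/1645)
(L + p(-994, 1445)) - 2454942 = (3197933 + (1605 + (-994)² - 1037/1645*1445)) - 2454942 = (3197933 + (1605 + 988036 - 299693/329)) - 2454942 = (3197933 + 325292196/329) - 2454942 = 1377412153/329 - 2454942 = 569736235/329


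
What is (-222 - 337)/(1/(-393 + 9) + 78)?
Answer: -214656/29951 ≈ -7.1669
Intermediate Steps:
(-222 - 337)/(1/(-393 + 9) + 78) = -559/(1/(-384) + 78) = -559/(-1/384 + 78) = -559/29951/384 = -559*384/29951 = -214656/29951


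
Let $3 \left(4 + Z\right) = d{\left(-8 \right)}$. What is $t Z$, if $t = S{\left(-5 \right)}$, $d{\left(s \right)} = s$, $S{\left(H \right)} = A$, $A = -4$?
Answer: $\frac{80}{3} \approx 26.667$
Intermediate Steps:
$S{\left(H \right)} = -4$
$Z = - \frac{20}{3}$ ($Z = -4 + \frac{1}{3} \left(-8\right) = -4 - \frac{8}{3} = - \frac{20}{3} \approx -6.6667$)
$t = -4$
$t Z = \left(-4\right) \left(- \frac{20}{3}\right) = \frac{80}{3}$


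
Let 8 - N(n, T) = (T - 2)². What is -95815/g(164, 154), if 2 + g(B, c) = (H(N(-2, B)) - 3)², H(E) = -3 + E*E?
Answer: -95815/473795008820736098 ≈ -2.0223e-13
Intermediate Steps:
N(n, T) = 8 - (-2 + T)² (N(n, T) = 8 - (T - 2)² = 8 - (-2 + T)²)
H(E) = -3 + E²
g(B, c) = -2 + (-6 + (8 - (-2 + B)²)²)² (g(B, c) = -2 + ((-3 + (8 - (-2 + B)²)²) - 3)² = -2 + (-6 + (8 - (-2 + B)²)²)²)
-95815/g(164, 154) = -95815/(-2 + (-6 + (-8 + (-2 + 164)²)²)²) = -95815/(-2 + (-6 + (-8 + 162²)²)²) = -95815/(-2 + (-6 + (-8 + 26244)²)²) = -95815/(-2 + (-6 + 26236²)²) = -95815/(-2 + (-6 + 688327696)²) = -95815/(-2 + 688327690²) = -95815/(-2 + 473795008820736100) = -95815/473795008820736098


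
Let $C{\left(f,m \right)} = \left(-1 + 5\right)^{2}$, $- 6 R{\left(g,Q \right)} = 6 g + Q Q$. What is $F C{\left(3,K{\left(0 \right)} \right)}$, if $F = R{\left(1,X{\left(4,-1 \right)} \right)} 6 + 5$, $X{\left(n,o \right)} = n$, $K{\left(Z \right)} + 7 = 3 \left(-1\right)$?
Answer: $-272$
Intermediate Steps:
$K{\left(Z \right)} = -10$ ($K{\left(Z \right)} = -7 + 3 \left(-1\right) = -7 - 3 = -10$)
$R{\left(g,Q \right)} = - g - \frac{Q^{2}}{6}$ ($R{\left(g,Q \right)} = - \frac{6 g + Q Q}{6} = - \frac{6 g + Q^{2}}{6} = - \frac{Q^{2} + 6 g}{6} = - g - \frac{Q^{2}}{6}$)
$C{\left(f,m \right)} = 16$ ($C{\left(f,m \right)} = 4^{2} = 16$)
$F = -17$ ($F = \left(\left(-1\right) 1 - \frac{4^{2}}{6}\right) 6 + 5 = \left(-1 - \frac{8}{3}\right) 6 + 5 = \left(- \frac{11}{3}\right) 6 + 5 = -22 + 5 = -17$)
$F C{\left(3,K{\left(0 \right)} \right)} = \left(-17\right) 16 = -272$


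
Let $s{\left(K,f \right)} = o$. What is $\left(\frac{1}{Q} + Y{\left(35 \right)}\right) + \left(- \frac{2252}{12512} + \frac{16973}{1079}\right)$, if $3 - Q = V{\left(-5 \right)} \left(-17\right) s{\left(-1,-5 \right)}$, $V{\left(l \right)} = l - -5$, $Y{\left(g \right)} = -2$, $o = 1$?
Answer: $\frac{140576641}{10125336} \approx 13.884$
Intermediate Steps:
$s{\left(K,f \right)} = 1$
$V{\left(l \right)} = 5 + l$ ($V{\left(l \right)} = l + 5 = 5 + l$)
$Q = 3$ ($Q = 3 - \left(5 - 5\right) \left(-17\right) 1 = 3 - 0 \left(-17\right) 1 = 3 - 0 \cdot 1 = 3 - 0 = 3 + 0 = 3$)
$\left(\frac{1}{Q} + Y{\left(35 \right)}\right) + \left(- \frac{2252}{12512} + \frac{16973}{1079}\right) = \left(\frac{1}{3} - 2\right) + \left(- \frac{2252}{12512} + \frac{16973}{1079}\right) = \left(\frac{1}{3} - 2\right) + \left(\left(-2252\right) \frac{1}{12512} + 16973 \cdot \frac{1}{1079}\right) = - \frac{5}{3} + \left(- \frac{563}{3128} + \frac{16973}{1079}\right) = - \frac{5}{3} + \frac{52484067}{3375112} = \frac{140576641}{10125336}$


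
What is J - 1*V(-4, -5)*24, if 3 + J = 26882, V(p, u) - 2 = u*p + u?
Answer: 26471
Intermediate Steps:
V(p, u) = 2 + u + p*u (V(p, u) = 2 + (u*p + u) = 2 + (p*u + u) = 2 + (u + p*u) = 2 + u + p*u)
J = 26879 (J = -3 + 26882 = 26879)
J - 1*V(-4, -5)*24 = 26879 - 1*(2 - 5 - 4*(-5))*24 = 26879 - 1*(2 - 5 + 20)*24 = 26879 - 1*17*24 = 26879 - 17*24 = 26879 - 1*408 = 26879 - 408 = 26471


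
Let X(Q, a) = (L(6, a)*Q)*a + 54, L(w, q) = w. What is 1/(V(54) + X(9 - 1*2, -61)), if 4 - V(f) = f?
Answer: -1/2558 ≈ -0.00039093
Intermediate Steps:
X(Q, a) = 54 + 6*Q*a (X(Q, a) = (6*Q)*a + 54 = 6*Q*a + 54 = 54 + 6*Q*a)
V(f) = 4 - f
1/(V(54) + X(9 - 1*2, -61)) = 1/((4 - 1*54) + (54 + 6*(9 - 1*2)*(-61))) = 1/((4 - 54) + (54 + 6*(9 - 2)*(-61))) = 1/(-50 + (54 + 6*7*(-61))) = 1/(-50 + (54 - 2562)) = 1/(-50 - 2508) = 1/(-2558) = -1/2558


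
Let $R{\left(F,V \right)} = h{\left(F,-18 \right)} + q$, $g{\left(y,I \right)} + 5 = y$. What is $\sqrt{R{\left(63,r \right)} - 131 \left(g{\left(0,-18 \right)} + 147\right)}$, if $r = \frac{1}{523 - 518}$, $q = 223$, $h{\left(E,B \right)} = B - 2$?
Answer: $i \sqrt{18399} \approx 135.64 i$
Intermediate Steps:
$g{\left(y,I \right)} = -5 + y$
$h{\left(E,B \right)} = -2 + B$
$r = \frac{1}{5} \approx 0.2$
$R{\left(F,V \right)} = 203$ ($R{\left(F,V \right)} = \left(-2 - 18\right) + 223 = -20 + 223 = 203$)
$\sqrt{R{\left(63,r \right)} - 131 \left(g{\left(0,-18 \right)} + 147\right)} = \sqrt{203 - 131 \left(\left(-5 + 0\right) + 147\right)} = \sqrt{203 - 131 \left(-5 + 147\right)} = \sqrt{203 - 18602} = \sqrt{-18399} = i \sqrt{18399}$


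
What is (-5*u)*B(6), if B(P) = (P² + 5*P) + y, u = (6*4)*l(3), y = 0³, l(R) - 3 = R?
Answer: -47520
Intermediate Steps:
l(R) = 3 + R
y = 0
u = 144 (u = (6*4)*(3 + 3) = 24*6 = 144)
B(P) = P² + 5*P (B(P) = (P² + 5*P) + 0 = P² + 5*P)
(-5*u)*B(6) = (-5*144)*(6*(5 + 6)) = -4320*11 = -720*66 = -47520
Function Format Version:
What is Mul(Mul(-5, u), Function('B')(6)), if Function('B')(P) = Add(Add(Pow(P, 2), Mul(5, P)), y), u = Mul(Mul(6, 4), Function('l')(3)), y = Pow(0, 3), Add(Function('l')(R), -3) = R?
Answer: -47520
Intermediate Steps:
Function('l')(R) = Add(3, R)
y = 0
u = 144 (u = Mul(Mul(6, 4), Add(3, 3)) = Mul(24, 6) = 144)
Function('B')(P) = Add(Pow(P, 2), Mul(5, P)) (Function('B')(P) = Add(Add(Pow(P, 2), Mul(5, P)), 0) = Add(Pow(P, 2), Mul(5, P)))
Mul(Mul(-5, u), Function('B')(6)) = Mul(Mul(-5, 144), Mul(6, Add(5, 6))) = Mul(-720, Mul(6, 11)) = Mul(-720, 66) = -47520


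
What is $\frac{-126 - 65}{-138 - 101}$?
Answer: $\frac{191}{239} \approx 0.79916$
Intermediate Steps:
$\frac{-126 - 65}{-138 - 101} = \frac{1}{-138 - 101} \left(-191\right) = \frac{1}{-239} \left(-191\right) = \left(- \frac{1}{239}\right) \left(-191\right) = \frac{191}{239}$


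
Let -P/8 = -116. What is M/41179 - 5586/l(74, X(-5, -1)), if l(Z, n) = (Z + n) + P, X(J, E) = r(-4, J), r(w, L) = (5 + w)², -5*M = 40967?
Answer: -1191219371/206512685 ≈ -5.7683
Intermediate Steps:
M = -40967/5 (M = -⅕*40967 = -40967/5 ≈ -8193.4)
X(J, E) = 1 (X(J, E) = (5 - 4)² = 1² = 1)
P = 928 (P = -8*(-116) = 928)
l(Z, n) = 928 + Z + n (l(Z, n) = (Z + n) + 928 = 928 + Z + n)
M/41179 - 5586/l(74, X(-5, -1)) = -40967/5/41179 - 5586/(928 + 74 + 1) = -40967/5*1/41179 - 5586/1003 = -40967/205895 - 5586*1/1003 = -40967/205895 - 5586/1003 = -1191219371/206512685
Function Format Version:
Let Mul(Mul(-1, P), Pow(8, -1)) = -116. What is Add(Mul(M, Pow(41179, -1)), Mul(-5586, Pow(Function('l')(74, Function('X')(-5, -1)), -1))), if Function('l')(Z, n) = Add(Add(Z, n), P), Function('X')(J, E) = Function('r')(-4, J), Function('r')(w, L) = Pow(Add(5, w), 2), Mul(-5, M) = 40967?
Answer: Rational(-1191219371, 206512685) ≈ -5.7683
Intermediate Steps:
M = Rational(-40967, 5) (M = Mul(Rational(-1, 5), 40967) = Rational(-40967, 5) ≈ -8193.4)
Function('X')(J, E) = 1 (Function('X')(J, E) = Pow(Add(5, -4), 2) = Pow(1, 2) = 1)
P = 928 (P = Mul(-8, -116) = 928)
Function('l')(Z, n) = Add(928, Z, n) (Function('l')(Z, n) = Add(Add(Z, n), 928) = Add(928, Z, n))
Add(Mul(M, Pow(41179, -1)), Mul(-5586, Pow(Function('l')(74, Function('X')(-5, -1)), -1))) = Add(Mul(Rational(-40967, 5), Pow(41179, -1)), Mul(-5586, Pow(Add(928, 74, 1), -1))) = Add(Mul(Rational(-40967, 5), Rational(1, 41179)), Mul(-5586, Pow(1003, -1))) = Add(Rational(-40967, 205895), Mul(-5586, Rational(1, 1003))) = Add(Rational(-40967, 205895), Rational(-5586, 1003)) = Rational(-1191219371, 206512685)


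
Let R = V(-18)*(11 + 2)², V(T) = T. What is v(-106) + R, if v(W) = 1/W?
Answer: -322453/106 ≈ -3042.0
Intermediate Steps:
R = -3042 (R = -18*(11 + 2)² = -18*13² = -18*169 = -3042)
v(-106) + R = 1/(-106) - 3042 = -1/106 - 3042 = -322453/106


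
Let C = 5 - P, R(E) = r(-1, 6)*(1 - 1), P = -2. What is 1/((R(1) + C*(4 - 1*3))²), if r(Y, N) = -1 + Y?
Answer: 1/49 ≈ 0.020408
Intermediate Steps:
R(E) = 0 (R(E) = (-1 - 1)*(1 - 1) = -2*0 = 0)
C = 7 (C = 5 - 1*(-2) = 5 + 2 = 7)
1/((R(1) + C*(4 - 1*3))²) = 1/((0 + 7*(4 - 1*3))²) = 1/((0 + 7*(4 - 3))²) = 1/((0 + 7*1)²) = 1/((0 + 7)²) = 1/(7²) = 1/49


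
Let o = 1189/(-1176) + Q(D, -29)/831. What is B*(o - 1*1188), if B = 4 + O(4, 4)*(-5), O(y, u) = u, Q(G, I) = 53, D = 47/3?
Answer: 258201302/13573 ≈ 19023.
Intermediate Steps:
D = 47/3 (D = 47*(⅓) = 47/3 ≈ 15.667)
o = -102859/108584 (o = 1189/(-1176) + 53/831 = 1189*(-1/1176) + 53*(1/831) = -1189/1176 + 53/831 = -102859/108584 ≈ -0.94728)
B = -16 (B = 4 + 4*(-5) = 4 - 20 = -16)
B*(o - 1*1188) = -16*(-102859/108584 - 1*1188) = -16*(-102859/108584 - 1188) = -16*(-129100651/108584) = 258201302/13573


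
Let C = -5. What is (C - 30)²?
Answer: 1225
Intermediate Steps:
(C - 30)² = (-5 - 30)² = (-35)² = 1225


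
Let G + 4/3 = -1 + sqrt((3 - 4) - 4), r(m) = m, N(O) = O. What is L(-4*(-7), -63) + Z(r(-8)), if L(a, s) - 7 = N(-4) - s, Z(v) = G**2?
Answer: 598/9 - 14*I*sqrt(5)/3 ≈ 66.444 - 10.435*I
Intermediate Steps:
G = -7/3 + I*sqrt(5) (G = -4/3 + (-1 + sqrt((3 - 4) - 4)) = -4/3 + (-1 + sqrt(-1 - 4)) = -4/3 + (-1 + sqrt(-5)) = -4/3 + (-1 + I*sqrt(5)) = -7/3 + I*sqrt(5) ≈ -2.3333 + 2.2361*I)
Z(v) = (-7/3 + I*sqrt(5))**2
L(a, s) = 3 - s (L(a, s) = 7 + (-4 - s) = 3 - s)
L(-4*(-7), -63) + Z(r(-8)) = (3 - 1*(-63)) + (4/9 - 14*I*sqrt(5)/3) = (3 + 63) + (4/9 - 14*I*sqrt(5)/3) = 66 + (4/9 - 14*I*sqrt(5)/3) = 598/9 - 14*I*sqrt(5)/3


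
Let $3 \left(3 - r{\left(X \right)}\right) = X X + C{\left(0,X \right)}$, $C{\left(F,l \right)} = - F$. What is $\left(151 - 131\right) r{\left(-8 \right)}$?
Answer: $- \frac{1100}{3} \approx -366.67$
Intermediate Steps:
$r{\left(X \right)} = 3 - \frac{X^{2}}{3}$ ($r{\left(X \right)} = 3 - \frac{X X - 0}{3} = 3 - \frac{X^{2} + 0}{3} = 3 - \frac{X^{2}}{3}$)
$\left(151 - 131\right) r{\left(-8 \right)} = \left(151 - 131\right) \left(3 - \frac{\left(-8\right)^{2}}{3}\right) = 20 \left(3 - \frac{64}{3}\right) = 20 \left(- \frac{55}{3}\right) = - \frac{1100}{3}$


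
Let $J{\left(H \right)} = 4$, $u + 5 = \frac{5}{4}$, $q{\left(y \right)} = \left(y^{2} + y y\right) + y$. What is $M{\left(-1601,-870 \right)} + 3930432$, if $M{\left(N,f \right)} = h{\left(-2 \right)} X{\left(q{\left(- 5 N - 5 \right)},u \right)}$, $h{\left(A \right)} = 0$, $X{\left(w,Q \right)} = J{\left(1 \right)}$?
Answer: $3930432$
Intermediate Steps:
$q{\left(y \right)} = y + 2 y^{2}$ ($q{\left(y \right)} = \left(y^{2} + y^{2}\right) + y = 2 y^{2} + y = y + 2 y^{2}$)
$u = - \frac{15}{4}$ ($u = -5 + \frac{5}{4} = - \frac{15}{4} \approx -3.75$)
$X{\left(w,Q \right)} = 4$
$M{\left(N,f \right)} = 0$ ($M{\left(N,f \right)} = 0 \cdot 4 = 0$)
$M{\left(-1601,-870 \right)} + 3930432 = 0 + 3930432 = 3930432$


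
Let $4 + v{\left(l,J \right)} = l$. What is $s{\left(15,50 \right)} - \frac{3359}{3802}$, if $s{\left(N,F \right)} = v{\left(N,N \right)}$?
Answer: $\frac{38463}{3802} \approx 10.117$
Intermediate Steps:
$v{\left(l,J \right)} = -4 + l$
$s{\left(N,F \right)} = -4 + N$
$s{\left(15,50 \right)} - \frac{3359}{3802} = \left(-4 + 15\right) - \frac{3359}{3802} = 11 - \frac{3359}{3802} = \frac{38463}{3802}$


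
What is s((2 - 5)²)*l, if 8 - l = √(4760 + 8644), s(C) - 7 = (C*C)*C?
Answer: 5888 - 1472*√3351 ≈ -79323.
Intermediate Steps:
s(C) = 7 + C³ (s(C) = 7 + (C*C)*C = 7 + C²*C = 7 + C³)
l = 8 - 2*√3351 (l = 8 - √(4760 + 8644) = 8 - √13404 = 8 - 2*√3351 ≈ -107.78)
s((2 - 5)²)*l = (7 + ((2 - 5)²)³)*(8 - 2*√3351) = (7 + ((-3)²)³)*(8 - 2*√3351) = (7 + 9³)*(8 - 2*√3351) = (7 + 729)*(8 - 2*√3351) = 736*(8 - 2*√3351) = 5888 - 1472*√3351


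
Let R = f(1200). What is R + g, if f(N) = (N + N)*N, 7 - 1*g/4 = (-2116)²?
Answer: -15029796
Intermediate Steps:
g = -17909796 (g = 28 - 4*(-2116)² = 28 - 4*4477456 = 28 - 17909824 = -17909796)
f(N) = 2*N² (f(N) = (2*N)*N = 2*N²)
R = 2880000 (R = 2*1200² = 2*1440000 = 2880000)
R + g = 2880000 - 17909796 = -15029796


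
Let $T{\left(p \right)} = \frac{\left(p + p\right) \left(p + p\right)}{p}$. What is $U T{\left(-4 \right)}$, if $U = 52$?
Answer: $-832$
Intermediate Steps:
$T{\left(p \right)} = 4 p$ ($T{\left(p \right)} = \frac{2 p 2 p}{p} = \frac{4 p^{2}}{p} = 4 p$)
$U T{\left(-4 \right)} = 52 \cdot 4 \left(-4\right) = 52 \left(-16\right) = -832$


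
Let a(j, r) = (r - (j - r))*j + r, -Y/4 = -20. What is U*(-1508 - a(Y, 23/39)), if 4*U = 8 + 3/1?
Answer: 2057935/156 ≈ 13192.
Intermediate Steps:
Y = 80 (Y = -4*(-20) = 80)
a(j, r) = r + j*(-j + 2*r) (a(j, r) = (r + (r - j))*j + r = (-j + 2*r)*j + r = j*(-j + 2*r) + r = r + j*(-j + 2*r))
U = 11/4 (U = (8 + 3/1)/4 = (8 + 3*1)/4 = (8 + 3)/4 = (¼)*11 = 11/4 ≈ 2.7500)
U*(-1508 - a(Y, 23/39)) = 11*(-1508 - (23/39 - 1*80² + 2*80*(23/39)))/4 = 11*(-1508 - (23*(1/39) - 1*6400 + 2*80*(23*(1/39))))/4 = 11*(-1508 - (23/39 - 6400 + 2*80*(23/39)))/4 = 11*(-1508 - (23/39 - 6400 + 3680/39))/4 = 11*(-1508 - 1*(-245897/39))/4 = 11*(-1508 + 245897/39)/4 = (11/4)*(187085/39) = 2057935/156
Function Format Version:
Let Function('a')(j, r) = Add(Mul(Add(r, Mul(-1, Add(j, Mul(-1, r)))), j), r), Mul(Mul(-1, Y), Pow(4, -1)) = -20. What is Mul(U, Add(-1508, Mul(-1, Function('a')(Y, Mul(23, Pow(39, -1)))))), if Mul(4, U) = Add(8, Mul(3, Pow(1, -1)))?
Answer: Rational(2057935, 156) ≈ 13192.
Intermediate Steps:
Y = 80 (Y = Mul(-4, -20) = 80)
Function('a')(j, r) = Add(r, Mul(j, Add(Mul(-1, j), Mul(2, r)))) (Function('a')(j, r) = Add(Mul(Add(r, Add(r, Mul(-1, j))), j), r) = Add(Mul(Add(Mul(-1, j), Mul(2, r)), j), r) = Add(Mul(j, Add(Mul(-1, j), Mul(2, r))), r) = Add(r, Mul(j, Add(Mul(-1, j), Mul(2, r)))))
U = Rational(11, 4) (U = Mul(Rational(1, 4), Add(8, Mul(3, Pow(1, -1)))) = Mul(Rational(1, 4), Add(8, Mul(3, 1))) = Mul(Rational(1, 4), Add(8, 3)) = Mul(Rational(1, 4), 11) = Rational(11, 4) ≈ 2.7500)
Mul(U, Add(-1508, Mul(-1, Function('a')(Y, Mul(23, Pow(39, -1)))))) = Mul(Rational(11, 4), Add(-1508, Mul(-1, Add(Mul(23, Pow(39, -1)), Mul(-1, Pow(80, 2)), Mul(2, 80, Mul(23, Pow(39, -1))))))) = Mul(Rational(11, 4), Add(-1508, Mul(-1, Add(Mul(23, Rational(1, 39)), Mul(-1, 6400), Mul(2, 80, Mul(23, Rational(1, 39))))))) = Mul(Rational(11, 4), Add(-1508, Mul(-1, Add(Rational(23, 39), -6400, Mul(2, 80, Rational(23, 39)))))) = Mul(Rational(11, 4), Add(-1508, Mul(-1, Add(Rational(23, 39), -6400, Rational(3680, 39))))) = Mul(Rational(11, 4), Add(-1508, Mul(-1, Rational(-245897, 39)))) = Mul(Rational(11, 4), Add(-1508, Rational(245897, 39))) = Mul(Rational(11, 4), Rational(187085, 39)) = Rational(2057935, 156)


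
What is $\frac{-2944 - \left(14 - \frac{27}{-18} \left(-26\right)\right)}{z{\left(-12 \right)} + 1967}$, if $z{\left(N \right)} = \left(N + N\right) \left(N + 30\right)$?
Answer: $- \frac{2919}{1535} \approx -1.9016$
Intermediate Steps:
$z{\left(N \right)} = 2 N \left(30 + N\right)$
$\frac{-2944 - \left(14 - \frac{27}{-18} \left(-26\right)\right)}{z{\left(-12 \right)} + 1967} = \frac{-2944 - \left(14 - \frac{27}{-18} \left(-26\right)\right)}{2 \left(-12\right) \left(30 - 12\right) + 1967} = \frac{-2944 - \left(14 - 27 \left(- \frac{1}{18}\right) \left(-26\right)\right)}{2 \left(-12\right) 18 + 1967} = \frac{-2944 - -25}{-432 + 1967} = \frac{-2944 + \left(39 - 14\right)}{1535} = \left(-2944 + 25\right) \frac{1}{1535} = \left(-2919\right) \frac{1}{1535} = - \frac{2919}{1535}$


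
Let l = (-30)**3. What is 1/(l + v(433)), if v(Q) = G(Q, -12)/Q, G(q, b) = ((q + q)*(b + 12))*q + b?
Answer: -433/11691012 ≈ -3.7037e-5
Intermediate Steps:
G(q, b) = b + 2*q**2*(12 + b) (G(q, b) = ((2*q)*(12 + b))*q + b = (2*q*(12 + b))*q + b = 2*q**2*(12 + b) + b = b + 2*q**2*(12 + b))
v(Q) = -12/Q (v(Q) = (-12 + 24*Q**2 + 2*(-12)*Q**2)/Q = (-12 + 24*Q**2 - 24*Q**2)/Q = -12/Q)
l = -27000
1/(l + v(433)) = 1/(-27000 - 12/433) = 1/(-11691012/433) = -433/11691012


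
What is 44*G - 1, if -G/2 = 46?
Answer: -4049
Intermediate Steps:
G = -92 (G = -2*46 = -92)
44*G - 1 = 44*(-92) - 1 = -4048 - 1 = -4049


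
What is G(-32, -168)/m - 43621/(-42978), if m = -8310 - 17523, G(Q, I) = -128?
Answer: 125818053/123361186 ≈ 1.0199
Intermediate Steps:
m = -25833
G(-32, -168)/m - 43621/(-42978) = -128/(-25833) - 43621/(-42978) = -128*(-1/25833) - 43621*(-1/42978) = 128/25833 + 43621/42978 = 125818053/123361186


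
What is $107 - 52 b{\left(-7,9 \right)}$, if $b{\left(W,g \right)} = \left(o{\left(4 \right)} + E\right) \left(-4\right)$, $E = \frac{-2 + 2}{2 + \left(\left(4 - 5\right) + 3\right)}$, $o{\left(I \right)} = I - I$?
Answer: $107$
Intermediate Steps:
$o{\left(I \right)} = 0$
$E = 0$ ($E = \frac{0}{2 + \left(-1 + 3\right)} = \frac{0}{2 + 2} = \frac{0}{4} = 0 \cdot \frac{1}{4} = 0$)
$b{\left(W,g \right)} = 0$ ($b{\left(W,g \right)} = \left(0 + 0\right) \left(-4\right) = 0 \left(-4\right) = 0$)
$107 - 52 b{\left(-7,9 \right)} = 107 - 0 = 107 + 0 = 107$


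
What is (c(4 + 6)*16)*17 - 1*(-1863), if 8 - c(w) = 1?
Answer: 3767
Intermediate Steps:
c(w) = 7 (c(w) = 8 - 1*1 = 8 - 1 = 7)
(c(4 + 6)*16)*17 - 1*(-1863) = (7*16)*17 - 1*(-1863) = 112*17 + 1863 = 1904 + 1863 = 3767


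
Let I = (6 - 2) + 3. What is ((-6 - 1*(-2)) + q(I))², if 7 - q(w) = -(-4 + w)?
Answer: 36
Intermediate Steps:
I = 7 (I = 4 + 3 = 7)
q(w) = 3 + w (q(w) = 7 - (-1)*(-4 + w) = 7 - (4 - w) = 7 + (-4 + w) = 3 + w)
((-6 - 1*(-2)) + q(I))² = ((-6 - 1*(-2)) + (3 + 7))² = ((-6 + 2) + 10)² = (-4 + 10)² = 6² = 36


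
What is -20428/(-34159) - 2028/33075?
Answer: 202127216/376602975 ≈ 0.53671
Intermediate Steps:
-20428/(-34159) - 2028/33075 = -20428*(-1/34159) - 2028*1/33075 = 20428/34159 - 676/11025 = 202127216/376602975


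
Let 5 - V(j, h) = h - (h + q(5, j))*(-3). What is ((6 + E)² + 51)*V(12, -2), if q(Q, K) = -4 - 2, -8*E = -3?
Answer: 181815/64 ≈ 2840.9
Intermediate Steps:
E = 3/8 (E = -⅛*(-3) = 3/8 ≈ 0.37500)
q(Q, K) = -6
V(j, h) = 23 - 4*h (V(j, h) = 5 - (h - (h - 6)*(-3)) = 5 - (h - (-6 + h)*(-3)) = 5 - (h - (18 - 3*h)) = 5 - (h + (-18 + 3*h)) = 5 - (-18 + 4*h) = 5 + (18 - 4*h) = 23 - 4*h)
((6 + E)² + 51)*V(12, -2) = ((6 + 3/8)² + 51)*(23 - 4*(-2)) = ((51/8)² + 51)*(23 + 8) = (2601/64 + 51)*31 = (5865/64)*31 = 181815/64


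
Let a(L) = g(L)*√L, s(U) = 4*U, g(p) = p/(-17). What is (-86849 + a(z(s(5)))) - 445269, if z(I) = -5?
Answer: -532118 + 5*I*√5/17 ≈ -5.3212e+5 + 0.65767*I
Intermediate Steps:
g(p) = -p/17 (g(p) = p*(-1/17) = -p/17)
a(L) = -L^(3/2)/17 (a(L) = (-L/17)*√L = -L^(3/2)/17)
(-86849 + a(z(s(5)))) - 445269 = (-86849 - (-5)*I*√5/17) - 445269 = (-86849 + 5*I*√5/17) - 445269 = -532118 + 5*I*√5/17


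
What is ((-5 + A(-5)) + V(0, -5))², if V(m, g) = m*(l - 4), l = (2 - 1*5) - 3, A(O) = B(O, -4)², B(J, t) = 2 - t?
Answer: 961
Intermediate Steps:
A(O) = 36 (A(O) = (2 - 1*(-4))² = (2 + 4)² = 6² = 36)
l = -6 (l = (2 - 5) - 3 = -3 - 3 = -6)
V(m, g) = -10*m (V(m, g) = m*(-6 - 4) = m*(-10) = -10*m)
((-5 + A(-5)) + V(0, -5))² = ((-5 + 36) - 10*0)² = (31 + 0)² = 31² = 961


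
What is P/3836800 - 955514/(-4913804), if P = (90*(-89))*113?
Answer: -2791126069/67333154240 ≈ -0.041452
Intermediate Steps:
P = -905130 (P = -8010*113 = -905130)
P/3836800 - 955514/(-4913804) = -905130/3836800 - 955514/(-4913804) = -905130*1/3836800 - 955514*(-1/4913804) = -90513/383680 + 68251/350986 = -2791126069/67333154240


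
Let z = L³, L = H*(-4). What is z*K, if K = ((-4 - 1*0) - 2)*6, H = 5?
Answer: 288000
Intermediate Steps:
L = -20 (L = 5*(-4) = -20)
z = -8000 (z = (-20)³ = -8000)
K = -36 (K = ((-4 + 0) - 2)*6 = (-4 - 2)*6 = -6*6 = -36)
z*K = -8000*(-36) = 288000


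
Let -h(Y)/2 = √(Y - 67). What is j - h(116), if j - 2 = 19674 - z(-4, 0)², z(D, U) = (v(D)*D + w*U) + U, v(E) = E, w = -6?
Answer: 19434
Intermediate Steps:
z(D, U) = D² - 5*U (z(D, U) = (D*D - 6*U) + U = (D² - 6*U) + U = D² - 5*U)
h(Y) = -2*√(-67 + Y) (h(Y) = -2*√(Y - 67) = -2*√(-67 + Y))
j = 19420 (j = 2 + (19674 - ((-4)² - 5*0)²) = 2 + (19674 - (16 + 0)²) = 2 + (19674 - 1*16²) = 2 + (19674 - 1*256) = 2 + (19674 - 256) = 2 + 19418 = 19420)
j - h(116) = 19420 - (-2)*√(-67 + 116) = 19420 - (-2)*√49 = 19420 - (-2)*7 = 19420 - 1*(-14) = 19420 + 14 = 19434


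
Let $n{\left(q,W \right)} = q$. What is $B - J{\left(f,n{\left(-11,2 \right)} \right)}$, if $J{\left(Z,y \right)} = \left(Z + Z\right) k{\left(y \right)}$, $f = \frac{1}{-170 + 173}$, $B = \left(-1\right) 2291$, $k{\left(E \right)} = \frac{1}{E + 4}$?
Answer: $- \frac{48109}{21} \approx -2290.9$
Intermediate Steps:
$k{\left(E \right)} = \frac{1}{4 + E}$
$B = -2291$
$f = \frac{1}{3} \approx 0.33333$
$J{\left(Z,y \right)} = \frac{2 Z}{4 + y}$ ($J{\left(Z,y \right)} = \frac{Z + Z}{4 + y} = \frac{2 Z}{4 + y}$)
$B - J{\left(f,n{\left(-11,2 \right)} \right)} = -2291 - 2 \cdot \frac{1}{3} \frac{1}{4 - 11} = -2291 - 2 \cdot \frac{1}{3} \frac{1}{-7} = -2291 - 2 \cdot \frac{1}{3} \left(- \frac{1}{7}\right) = -2291 - - \frac{2}{21} = -2291 + \frac{2}{21} = - \frac{48109}{21}$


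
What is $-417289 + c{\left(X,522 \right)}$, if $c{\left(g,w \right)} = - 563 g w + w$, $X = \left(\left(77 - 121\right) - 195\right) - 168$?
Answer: $119194835$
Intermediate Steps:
$X = -407$ ($X = \left(\left(77 - 121\right) - 195\right) - 168 = \left(-44 - 195\right) - 168 = -239 - 168 = -407$)
$c{\left(g,w \right)} = w - 563 g w$ ($c{\left(g,w \right)} = - 563 g w + w = w - 563 g w$)
$-417289 + c{\left(X,522 \right)} = -417289 + 522 \left(1 - -229141\right) = -417289 + 522 \left(1 + 229141\right) = -417289 + 522 \cdot 229142 = -417289 + 119612124 = 119194835$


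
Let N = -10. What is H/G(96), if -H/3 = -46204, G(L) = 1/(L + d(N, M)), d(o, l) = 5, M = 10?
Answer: 13999812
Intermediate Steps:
G(L) = 1/(5 + L) (G(L) = 1/(L + 5) = 1/(5 + L))
H = 138612 (H = -3*(-46204) = 138612)
H/G(96) = 138612/(1/(5 + 96)) = 138612/(1/101) = 138612*101 = 13999812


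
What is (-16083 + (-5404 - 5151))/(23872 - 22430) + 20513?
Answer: 14776554/721 ≈ 20495.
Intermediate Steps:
(-16083 + (-5404 - 5151))/(23872 - 22430) + 20513 = (-16083 - 10555)/1442 + 20513 = -26638*1/1442 + 20513 = -13319/721 + 20513 = 14776554/721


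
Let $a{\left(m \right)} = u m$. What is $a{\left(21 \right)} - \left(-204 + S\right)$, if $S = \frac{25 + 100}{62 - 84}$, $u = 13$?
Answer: $\frac{10619}{22} \approx 482.68$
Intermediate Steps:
$S = - \frac{125}{22}$ ($S = \frac{125}{-22} = 125 \left(- \frac{1}{22}\right) = - \frac{125}{22} \approx -5.6818$)
$a{\left(m \right)} = 13 m$
$a{\left(21 \right)} - \left(-204 + S\right) = 13 \cdot 21 + \left(204 - - \frac{125}{22}\right) = 273 + \left(204 + \frac{125}{22}\right) = 273 + \frac{4613}{22} = \frac{10619}{22}$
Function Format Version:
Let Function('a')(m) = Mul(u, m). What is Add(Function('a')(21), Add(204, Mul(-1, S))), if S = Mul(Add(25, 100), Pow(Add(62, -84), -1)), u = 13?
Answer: Rational(10619, 22) ≈ 482.68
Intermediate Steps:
S = Rational(-125, 22) (S = Mul(125, Pow(-22, -1)) = Mul(125, Rational(-1, 22)) = Rational(-125, 22) ≈ -5.6818)
Function('a')(m) = Mul(13, m)
Add(Function('a')(21), Add(204, Mul(-1, S))) = Add(Mul(13, 21), Add(204, Mul(-1, Rational(-125, 22)))) = Add(273, Add(204, Rational(125, 22))) = Add(273, Rational(4613, 22)) = Rational(10619, 22)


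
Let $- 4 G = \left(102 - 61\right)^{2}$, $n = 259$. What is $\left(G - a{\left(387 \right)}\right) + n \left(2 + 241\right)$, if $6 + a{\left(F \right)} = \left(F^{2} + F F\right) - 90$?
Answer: $- \frac{947701}{4} \approx -2.3693 \cdot 10^{5}$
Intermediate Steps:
$a{\left(F \right)} = -96 + 2 F^{2}$ ($a{\left(F \right)} = -6 - \left(90 - F^{2} - F F\right) = -6 + \left(\left(F^{2} + F^{2}\right) - 90\right) = -6 + \left(2 F^{2} - 90\right) = -6 + \left(-90 + 2 F^{2}\right) = -96 + 2 F^{2}$)
$G = - \frac{1681}{4}$ ($G = - \frac{\left(102 - 61\right)^{2}}{4} = - \frac{41^{2}}{4} = \left(- \frac{1}{4}\right) 1681 = - \frac{1681}{4} \approx -420.25$)
$\left(G - a{\left(387 \right)}\right) + n \left(2 + 241\right) = \left(- \frac{1681}{4} - \left(-96 + 2 \cdot 387^{2}\right)\right) + 259 \left(2 + 241\right) = \left(- \frac{1681}{4} - \left(-96 + 2 \cdot 149769\right)\right) + 259 \cdot 243 = \left(- \frac{1681}{4} - \left(-96 + 299538\right)\right) + 62937 = \left(- \frac{1681}{4} - 299442\right) + 62937 = - \frac{1199449}{4} + 62937 = - \frac{947701}{4}$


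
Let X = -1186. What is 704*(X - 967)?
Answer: -1515712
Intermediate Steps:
704*(X - 967) = 704*(-1186 - 967) = 704*(-2153) = -1515712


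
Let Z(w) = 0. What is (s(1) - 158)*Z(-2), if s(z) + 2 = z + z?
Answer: 0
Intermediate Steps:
s(z) = -2 + 2*z (s(z) = -2 + (z + z) = -2 + 2*z)
(s(1) - 158)*Z(-2) = ((-2 + 2*1) - 158)*0 = ((-2 + 2) - 158)*0 = (0 - 158)*0 = -158*0 = 0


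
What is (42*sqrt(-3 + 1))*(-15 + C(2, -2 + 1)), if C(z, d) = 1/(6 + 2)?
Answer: -2499*I*sqrt(2)/4 ≈ -883.53*I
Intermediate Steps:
C(z, d) = 1/8
(42*sqrt(-3 + 1))*(-15 + C(2, -2 + 1)) = (42*sqrt(-3 + 1))*(-15 + 1/8) = (42*sqrt(-2))*(-119/8) = (42*(I*sqrt(2)))*(-119/8) = (42*I*sqrt(2))*(-119/8) = -2499*I*sqrt(2)/4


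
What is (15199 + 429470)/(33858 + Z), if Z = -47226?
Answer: -148223/4456 ≈ -33.264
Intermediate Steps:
(15199 + 429470)/(33858 + Z) = (15199 + 429470)/(33858 - 47226) = 444669/(-13368) = 444669*(-1/13368) = -148223/4456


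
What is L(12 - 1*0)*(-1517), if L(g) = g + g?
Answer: -36408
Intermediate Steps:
L(g) = 2*g
L(12 - 1*0)*(-1517) = (2*(12 - 1*0))*(-1517) = (2*(12 + 0))*(-1517) = (2*12)*(-1517) = 24*(-1517) = -36408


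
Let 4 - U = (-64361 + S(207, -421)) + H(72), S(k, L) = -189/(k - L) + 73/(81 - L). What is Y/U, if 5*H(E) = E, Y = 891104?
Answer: 702314706560/50717404469 ≈ 13.848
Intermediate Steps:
H(E) = E/5
U = 50717404469/788140 (U = 4 - ((-64361 + (-15309 + 73*207 + 116*(-421))/((-421)**2 - 81*(-421) + 81*207 - 1*(-421)*207)) + (1/5)*72) = 4 - ((-64361 + (-15309 + 15111 - 48836)/(177241 + 34101 + 16767 + 87147)) + 72/5) = 4 - ((-64361 - 49034/315256) + 72/5) = 4 - ((-64361 + (1/315256)*(-49034)) + 72/5) = 4 - ((-64361 - 24517/157628) + 72/5) = 4 - (-10145120225/157628 + 72/5) = 4 - 1*(-50714251909/788140) = 4 + 50714251909/788140 = 50717404469/788140 ≈ 64351.)
Y/U = 891104/(50717404469/788140) = 891104*(788140/50717404469) = 702314706560/50717404469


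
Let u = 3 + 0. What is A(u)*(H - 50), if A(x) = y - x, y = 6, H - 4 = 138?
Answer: 276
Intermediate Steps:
H = 142 (H = 4 + 138 = 142)
u = 3
A(x) = 6 - x
A(u)*(H - 50) = (6 - 1*3)*(142 - 50) = (6 - 3)*92 = 3*92 = 276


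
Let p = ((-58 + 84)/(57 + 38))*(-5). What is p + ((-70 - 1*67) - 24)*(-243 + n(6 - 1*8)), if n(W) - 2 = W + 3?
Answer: 734134/19 ≈ 38639.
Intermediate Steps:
n(W) = 5 + W (n(W) = 2 + (W + 3) = 2 + (3 + W) = 5 + W)
p = -26/19 (p = (26/95)*(-5) = -26/19 ≈ -1.3684)
p + ((-70 - 1*67) - 24)*(-243 + n(6 - 1*8)) = -26/19 + ((-70 - 1*67) - 24)*(-243 + (5 + (6 - 1*8))) = -26/19 + ((-70 - 67) - 24)*(-243 + (5 + (6 - 8))) = -26/19 + (-137 - 24)*(-243 + (5 - 2)) = -26/19 - 161*(-243 + 3) = -26/19 - 161*(-240) = -26/19 + 38640 = 734134/19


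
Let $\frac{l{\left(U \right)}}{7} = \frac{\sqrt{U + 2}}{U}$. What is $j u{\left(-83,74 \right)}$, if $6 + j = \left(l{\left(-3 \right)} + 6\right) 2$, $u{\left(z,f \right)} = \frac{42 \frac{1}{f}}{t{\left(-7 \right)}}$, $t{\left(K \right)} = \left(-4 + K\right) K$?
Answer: $\frac{18}{407} - \frac{14 i}{407} \approx 0.044226 - 0.034398 i$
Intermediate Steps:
$t{\left(K \right)} = K \left(-4 + K\right)$
$l{\left(U \right)} = \frac{7 \sqrt{2 + U}}{U}$ ($l{\left(U \right)} = 7 \frac{\sqrt{U + 2}}{U} = 7 \frac{\sqrt{2 + U}}{U} = \frac{7 \sqrt{2 + U}}{U}$)
$u{\left(z,f \right)} = \frac{6}{11 f}$ ($u{\left(z,f \right)} = \frac{42 \frac{1}{f}}{\left(-7\right) \left(-4 - 7\right)} = \frac{42 \frac{1}{f}}{\left(-7\right) \left(-11\right)} = \frac{42 \frac{1}{f}}{77} = \frac{42}{f} \frac{1}{77} = \frac{6}{11 f}$)
$j = 6 - \frac{14 i}{3}$ ($j = -6 + \left(\frac{7 \sqrt{2 - 3}}{-3} + 6\right) 2 = -6 + \left(7 \left(- \frac{1}{3}\right) \sqrt{-1} + 6\right) 2 = -6 + \left(7 \left(- \frac{1}{3}\right) i + 6\right) 2 = -6 + \left(- \frac{7 i}{3} + 6\right) 2 = -6 + \left(6 - \frac{7 i}{3}\right) 2 = -6 + \left(12 - \frac{14 i}{3}\right) = 6 - \frac{14 i}{3} \approx 6.0 - 4.6667 i$)
$j u{\left(-83,74 \right)} = \left(6 - \frac{14 i}{3}\right) \frac{6}{11 \cdot 74} = \left(6 - \frac{14 i}{3}\right) \frac{6}{11} \cdot \frac{1}{74} = \left(6 - \frac{14 i}{3}\right) \frac{3}{407} = \frac{18}{407} - \frac{14 i}{407}$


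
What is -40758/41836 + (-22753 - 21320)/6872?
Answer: -530981751/71874248 ≈ -7.3876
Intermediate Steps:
-40758/41836 + (-22753 - 21320)/6872 = -40758*1/41836 - 44073*1/6872 = -20379/20918 - 44073/6872 = -530981751/71874248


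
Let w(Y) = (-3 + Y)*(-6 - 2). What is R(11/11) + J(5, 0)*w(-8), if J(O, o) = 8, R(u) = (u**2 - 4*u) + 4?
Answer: 705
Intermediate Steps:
R(u) = 4 + u**2 - 4*u
w(Y) = 24 - 8*Y (w(Y) = (-3 + Y)*(-8) = 24 - 8*Y)
R(11/11) + J(5, 0)*w(-8) = (4 + (11/11)**2 - 44/11) + 8*(24 - 8*(-8)) = (4 + (11*(1/11))**2 - 44/11) + 8*(24 + 64) = (4 + 1**2 - 4*1) + 8*88 = (4 + 1 - 4) + 704 = 1 + 704 = 705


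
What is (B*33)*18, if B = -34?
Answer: -20196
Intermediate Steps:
(B*33)*18 = -34*33*18 = -1122*18 = -20196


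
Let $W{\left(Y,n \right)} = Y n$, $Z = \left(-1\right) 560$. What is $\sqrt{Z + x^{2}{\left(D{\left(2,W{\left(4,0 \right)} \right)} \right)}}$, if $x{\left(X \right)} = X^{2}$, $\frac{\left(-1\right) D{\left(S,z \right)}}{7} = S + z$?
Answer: $52 \sqrt{14} \approx 194.57$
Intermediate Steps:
$Z = -560$
$D{\left(S,z \right)} = - 7 S - 7 z$ ($D{\left(S,z \right)} = - 7 \left(S + z\right) = - 7 S - 7 z$)
$\sqrt{Z + x^{2}{\left(D{\left(2,W{\left(4,0 \right)} \right)} \right)}} = \sqrt{-560 + \left(\left(\left(-7\right) 2 - 7 \cdot 4 \cdot 0\right)^{2}\right)^{2}} = \sqrt{-560 + \left(\left(-14 - 0\right)^{2}\right)^{2}} = \sqrt{-560 + \left(\left(-14 + 0\right)^{2}\right)^{2}} = \sqrt{-560 + \left(\left(-14\right)^{2}\right)^{2}} = \sqrt{-560 + 196^{2}} = \sqrt{-560 + 38416} = \sqrt{37856} = 52 \sqrt{14}$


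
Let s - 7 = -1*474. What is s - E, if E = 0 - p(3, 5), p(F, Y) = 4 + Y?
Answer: -458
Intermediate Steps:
E = -9 (E = 0 - (4 + 5) = 0 - 1*9 = 0 - 9 = -9)
s = -467 (s = 7 - 1*474 = 7 - 474 = -467)
s - E = -467 - 1*(-9) = -467 + 9 = -458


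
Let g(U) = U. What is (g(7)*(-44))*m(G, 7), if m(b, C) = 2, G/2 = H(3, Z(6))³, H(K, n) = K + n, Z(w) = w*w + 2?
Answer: -616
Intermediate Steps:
Z(w) = 2 + w² (Z(w) = w² + 2 = 2 + w²)
G = 137842 (G = 2*(3 + (2 + 6²))³ = 2*(3 + (2 + 36))³ = 2*(3 + 38)³ = 2*41³ = 2*68921 = 137842)
(g(7)*(-44))*m(G, 7) = (7*(-44))*2 = -308*2 = -616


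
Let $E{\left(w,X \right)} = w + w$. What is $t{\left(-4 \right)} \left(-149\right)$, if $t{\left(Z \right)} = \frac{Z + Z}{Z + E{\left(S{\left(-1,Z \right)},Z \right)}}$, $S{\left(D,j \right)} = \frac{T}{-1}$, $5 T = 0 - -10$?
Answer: $-149$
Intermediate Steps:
$T = 2$ ($T = \frac{0 - -10}{5} = \frac{0 + 10}{5} = \frac{1}{5} \cdot 10 = 2$)
$S{\left(D,j \right)} = -2$ ($S{\left(D,j \right)} = \frac{2}{-1} = 2 \left(-1\right) = -2$)
$E{\left(w,X \right)} = 2 w$
$t{\left(Z \right)} = \frac{2 Z}{-4 + Z}$ ($t{\left(Z \right)} = \frac{Z + Z}{Z + 2 \left(-2\right)} = \frac{2 Z}{Z - 4} = \frac{2 Z}{-4 + Z}$)
$t{\left(-4 \right)} \left(-149\right) = 2 \left(-4\right) \frac{1}{-4 - 4} \left(-149\right) = 2 \left(-4\right) \frac{1}{-8} \left(-149\right) = 2 \left(-4\right) \left(- \frac{1}{8}\right) \left(-149\right) = 1 \left(-149\right) = -149$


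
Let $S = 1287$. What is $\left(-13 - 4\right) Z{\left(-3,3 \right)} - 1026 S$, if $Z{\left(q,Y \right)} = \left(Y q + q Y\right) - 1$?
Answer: $-1320139$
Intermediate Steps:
$Z{\left(q,Y \right)} = -1 + 2 Y q$ ($Z{\left(q,Y \right)} = \left(Y q + Y q\right) - 1 = 2 Y q - 1 = -1 + 2 Y q$)
$\left(-13 - 4\right) Z{\left(-3,3 \right)} - 1026 S = \left(-13 - 4\right) \left(-1 + 2 \cdot 3 \left(-3\right)\right) - 1320462 = - 17 \left(-1 - 18\right) - 1320462 = \left(-17\right) \left(-19\right) - 1320462 = 323 - 1320462 = -1320139$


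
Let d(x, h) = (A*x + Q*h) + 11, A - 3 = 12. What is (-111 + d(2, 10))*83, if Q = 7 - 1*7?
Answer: -5810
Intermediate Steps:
A = 15 (A = 3 + 12 = 15)
Q = 0 (Q = 7 - 7 = 0)
d(x, h) = 11 + 15*x (d(x, h) = (15*x + 0*h) + 11 = (15*x + 0) + 11 = 15*x + 11 = 11 + 15*x)
(-111 + d(2, 10))*83 = (-111 + (11 + 15*2))*83 = (-111 + (11 + 30))*83 = (-111 + 41)*83 = -70*83 = -5810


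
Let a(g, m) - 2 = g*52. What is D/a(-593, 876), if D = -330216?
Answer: 55036/5139 ≈ 10.709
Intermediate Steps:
a(g, m) = 2 + 52*g (a(g, m) = 2 + g*52 = 2 + 52*g)
D/a(-593, 876) = -330216/(2 + 52*(-593)) = -330216/(2 - 30836) = -330216/(-30834) = -330216*(-1/30834) = 55036/5139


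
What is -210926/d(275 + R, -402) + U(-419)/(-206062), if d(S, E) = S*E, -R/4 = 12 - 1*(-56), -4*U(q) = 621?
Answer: 86928041287/497021544 ≈ 174.90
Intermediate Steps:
U(q) = -621/4 (U(q) = -¼*621 = -621/4)
R = -272 (R = -4*(12 - 1*(-56)) = -4*(12 + 56) = -4*68 = -272)
d(S, E) = E*S
-210926/d(275 + R, -402) + U(-419)/(-206062) = -210926*(-1/(402*(275 - 272))) - 621/4/(-206062) = -210926/((-402*3)) - 621/4*(-1/206062) = -210926/(-1206) + 621/824248 = -210926*(-1/1206) + 621/824248 = 105463/603 + 621/824248 = 86928041287/497021544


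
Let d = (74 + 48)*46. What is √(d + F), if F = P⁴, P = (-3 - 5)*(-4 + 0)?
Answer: 6*√29283 ≈ 1026.7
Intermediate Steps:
d = 5612 (d = 122*46 = 5612)
P = 32 (P = -8*(-4) = 32)
F = 1048576 (F = 32⁴ = 1048576)
√(d + F) = √(5612 + 1048576) = √1054188 = 6*√29283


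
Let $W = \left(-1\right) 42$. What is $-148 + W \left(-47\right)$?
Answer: $1826$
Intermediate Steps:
$W = -42$
$-148 + W \left(-47\right) = -148 - -1974 = -148 + 1974 = 1826$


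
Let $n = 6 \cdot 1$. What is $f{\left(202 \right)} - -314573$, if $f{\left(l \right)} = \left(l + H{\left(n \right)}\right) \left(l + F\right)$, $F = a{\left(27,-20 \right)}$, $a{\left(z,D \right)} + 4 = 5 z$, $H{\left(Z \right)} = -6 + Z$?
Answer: $381839$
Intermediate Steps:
$n = 6$
$a{\left(z,D \right)} = -4 + 5 z$
$F = 131$ ($F = -4 + 5 \cdot 27 = -4 + 135 = 131$)
$f{\left(l \right)} = l \left(131 + l\right)$ ($f{\left(l \right)} = \left(l + \left(-6 + 6\right)\right) \left(l + 131\right) = \left(l + 0\right) \left(131 + l\right) = l \left(131 + l\right)$)
$f{\left(202 \right)} - -314573 = 202 \left(131 + 202\right) - -314573 = 202 \cdot 333 + 314573 = 67266 + 314573 = 381839$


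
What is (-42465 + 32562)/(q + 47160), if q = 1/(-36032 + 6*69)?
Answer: -352725054/1679744879 ≈ -0.20999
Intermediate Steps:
q = -1/35618 (q = 1/(-36032 + 414) = 1/(-35618) = -1/35618 ≈ -2.8076e-5)
(-42465 + 32562)/(q + 47160) = (-42465 + 32562)/(-1/35618 + 47160) = -9903/1679744879/35618 = -9903*35618/1679744879 = -352725054/1679744879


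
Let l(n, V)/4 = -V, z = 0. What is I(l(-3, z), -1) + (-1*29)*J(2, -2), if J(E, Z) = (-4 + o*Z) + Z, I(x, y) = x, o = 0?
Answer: 174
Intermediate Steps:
l(n, V) = -4*V (l(n, V) = 4*(-V) = -4*V)
J(E, Z) = -4 + Z (J(E, Z) = (-4 + 0*Z) + Z = (-4 + 0) + Z = -4 + Z)
I(l(-3, z), -1) + (-1*29)*J(2, -2) = -4*0 + (-1*29)*(-4 - 2) = 0 - 29*(-6) = 0 + 174 = 174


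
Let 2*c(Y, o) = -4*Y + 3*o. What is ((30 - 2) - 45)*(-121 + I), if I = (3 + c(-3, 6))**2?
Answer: -3451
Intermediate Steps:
c(Y, o) = -2*Y + 3*o/2 (c(Y, o) = (-4*Y + 3*o)/2 = -2*Y + 3*o/2)
I = 324 (I = (3 + (-2*(-3) + (3/2)*6))**2 = (3 + (6 + 9))**2 = (3 + 15)**2 = 18**2 = 324)
((30 - 2) - 45)*(-121 + I) = ((30 - 2) - 45)*(-121 + 324) = (28 - 45)*203 = -17*203 = -3451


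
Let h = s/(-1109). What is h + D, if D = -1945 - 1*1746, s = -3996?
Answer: -4089323/1109 ≈ -3687.4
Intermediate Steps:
D = -3691 (D = -1945 - 1746 = -3691)
h = 3996/1109 (h = -3996/(-1109) = -3996*(-1/1109) = 3996/1109 ≈ 3.6032)
h + D = 3996/1109 - 3691 = -4089323/1109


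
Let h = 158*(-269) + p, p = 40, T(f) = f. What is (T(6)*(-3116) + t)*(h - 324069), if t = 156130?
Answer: -50373821454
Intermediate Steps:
h = -42462 (h = 158*(-269) + 40 = -42502 + 40 = -42462)
(T(6)*(-3116) + t)*(h - 324069) = (6*(-3116) + 156130)*(-42462 - 324069) = (-18696 + 156130)*(-366531) = 137434*(-366531) = -50373821454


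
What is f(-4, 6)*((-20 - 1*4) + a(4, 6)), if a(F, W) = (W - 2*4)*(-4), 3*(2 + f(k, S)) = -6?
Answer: 64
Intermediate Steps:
f(k, S) = -4 (f(k, S) = -2 + (⅓)*(-6) = -2 - 2 = -4)
a(F, W) = 32 - 4*W (a(F, W) = (W - 8)*(-4) = (-8 + W)*(-4) = 32 - 4*W)
f(-4, 6)*((-20 - 1*4) + a(4, 6)) = -4*((-20 - 1*4) + (32 - 4*6)) = -4*((-20 - 4) + (32 - 24)) = -4*(-24 + 8) = -4*(-16) = 64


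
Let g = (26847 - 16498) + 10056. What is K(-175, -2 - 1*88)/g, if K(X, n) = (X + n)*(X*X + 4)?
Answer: -30629/77 ≈ -397.78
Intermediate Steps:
K(X, n) = (4 + X**2)*(X + n) (K(X, n) = (X + n)*(X**2 + 4) = (X + n)*(4 + X**2) = (4 + X**2)*(X + n))
g = 20405 (g = 10349 + 10056 = 20405)
K(-175, -2 - 1*88)/g = ((-175)**3 + 4*(-175) + 4*(-2 - 1*88) + (-2 - 1*88)*(-175)**2)/20405 = (-5359375 - 700 + 4*(-2 - 88) + (-2 - 88)*30625)*(1/20405) = (-5359375 - 700 + 4*(-90) - 90*30625)*(1/20405) = (-5359375 - 700 - 360 - 2756250)*(1/20405) = -8116685*1/20405 = -30629/77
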